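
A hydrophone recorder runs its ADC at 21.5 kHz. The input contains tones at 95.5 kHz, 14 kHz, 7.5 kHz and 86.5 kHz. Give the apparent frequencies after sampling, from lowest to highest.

0.5 kHz, 7.5 kHz, 9.5 kHz

fs/2 = 10.75 kHz.
95.5 kHz mod fs = 9.5 kHz.
9.5 kHz ≤ fs/2 = 10.75 kHz, appears at 9.5 kHz.
14 kHz > fs/2 = 10.75 kHz, folds to fs − 14 kHz = 7.5 kHz.
7.5 kHz ≤ fs/2 = 10.75 kHz, passes unchanged.
86.5 kHz mod fs = 0.5 kHz.
0.5 kHz ≤ fs/2 = 10.75 kHz, appears at 0.5 kHz.
Distinct values: {0.5 kHz, 7.5 kHz, 9.5 kHz}.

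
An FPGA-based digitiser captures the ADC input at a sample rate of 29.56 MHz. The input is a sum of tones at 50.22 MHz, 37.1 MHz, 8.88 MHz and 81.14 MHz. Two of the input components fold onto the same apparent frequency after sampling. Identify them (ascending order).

37.1 MHz, 81.14 MHz

fs/2 = 14.78 MHz.
50.22 MHz mod fs = 20.66 MHz.
20.66 MHz > fs/2 = 14.78 MHz, folds to fs − 20.66 MHz = 8.9 MHz.
37.1 MHz mod fs = 7.54 MHz.
7.54 MHz ≤ fs/2 = 14.78 MHz, appears at 7.54 MHz.
8.88 MHz ≤ fs/2 = 14.78 MHz, passes unchanged.
81.14 MHz mod fs = 22.02 MHz.
22.02 MHz > fs/2 = 14.78 MHz, folds to fs − 22.02 MHz = 7.54 MHz.
37.1 MHz and 81.14 MHz both map to 7.54 MHz.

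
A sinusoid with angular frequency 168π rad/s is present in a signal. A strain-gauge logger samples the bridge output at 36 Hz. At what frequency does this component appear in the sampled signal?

ω = 168π rad/s → f = ω/(2π) = 84 Hz.
84 Hz mod fs = 12 Hz.
12 Hz ≤ fs/2 = 18 Hz, appears at 12 Hz.

12 Hz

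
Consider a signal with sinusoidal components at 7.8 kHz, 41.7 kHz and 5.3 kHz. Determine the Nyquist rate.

Highest-frequency component: 41.7 kHz.
Nyquist rate = 2 × 41.7 kHz = 83.4 kHz.

83.4 kHz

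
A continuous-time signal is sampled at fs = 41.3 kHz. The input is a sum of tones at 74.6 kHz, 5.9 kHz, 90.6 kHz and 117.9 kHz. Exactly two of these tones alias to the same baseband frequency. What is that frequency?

8 kHz

fs/2 = 20.65 kHz.
74.6 kHz mod fs = 33.3 kHz.
33.3 kHz > fs/2 = 20.65 kHz, folds to fs − 33.3 kHz = 8 kHz.
5.9 kHz ≤ fs/2 = 20.65 kHz, passes unchanged.
90.6 kHz mod fs = 8 kHz.
8 kHz ≤ fs/2 = 20.65 kHz, appears at 8 kHz.
117.9 kHz mod fs = 35.3 kHz.
35.3 kHz > fs/2 = 20.65 kHz, folds to fs − 35.3 kHz = 6 kHz.
74.6 kHz and 90.6 kHz both map to 8 kHz.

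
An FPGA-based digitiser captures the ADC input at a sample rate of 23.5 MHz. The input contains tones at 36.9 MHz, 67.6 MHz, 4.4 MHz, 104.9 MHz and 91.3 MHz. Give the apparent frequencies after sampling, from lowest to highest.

fs/2 = 11.75 MHz.
36.9 MHz mod fs = 13.4 MHz.
13.4 MHz > fs/2 = 11.75 MHz, folds to fs − 13.4 MHz = 10.1 MHz.
67.6 MHz mod fs = 20.6 MHz.
20.6 MHz > fs/2 = 11.75 MHz, folds to fs − 20.6 MHz = 2.9 MHz.
4.4 MHz ≤ fs/2 = 11.75 MHz, passes unchanged.
104.9 MHz mod fs = 10.9 MHz.
10.9 MHz ≤ fs/2 = 11.75 MHz, appears at 10.9 MHz.
91.3 MHz mod fs = 20.8 MHz.
20.8 MHz > fs/2 = 11.75 MHz, folds to fs − 20.8 MHz = 2.7 MHz.
Distinct values: {2.7 MHz, 2.9 MHz, 4.4 MHz, 10.1 MHz, 10.9 MHz}.

2.7 MHz, 2.9 MHz, 4.4 MHz, 10.1 MHz, 10.9 MHz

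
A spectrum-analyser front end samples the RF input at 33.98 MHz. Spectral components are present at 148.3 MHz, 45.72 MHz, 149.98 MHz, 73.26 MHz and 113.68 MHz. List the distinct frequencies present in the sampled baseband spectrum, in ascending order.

5.3 MHz, 11.74 MHz, 12.38 MHz, 14.06 MHz

fs/2 = 16.99 MHz.
148.3 MHz mod fs = 12.38 MHz.
12.38 MHz ≤ fs/2 = 16.99 MHz, appears at 12.38 MHz.
45.72 MHz mod fs = 11.74 MHz.
11.74 MHz ≤ fs/2 = 16.99 MHz, appears at 11.74 MHz.
149.98 MHz mod fs = 14.06 MHz.
14.06 MHz ≤ fs/2 = 16.99 MHz, appears at 14.06 MHz.
73.26 MHz mod fs = 5.3 MHz.
5.3 MHz ≤ fs/2 = 16.99 MHz, appears at 5.3 MHz.
113.68 MHz mod fs = 11.74 MHz.
11.74 MHz ≤ fs/2 = 16.99 MHz, appears at 11.74 MHz.
Distinct values: {5.3 MHz, 11.74 MHz, 12.38 MHz, 14.06 MHz}.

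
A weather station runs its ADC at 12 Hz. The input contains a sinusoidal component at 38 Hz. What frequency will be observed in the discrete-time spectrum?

2 Hz

38 Hz mod fs = 2 Hz.
2 Hz ≤ fs/2 = 6 Hz, appears at 2 Hz.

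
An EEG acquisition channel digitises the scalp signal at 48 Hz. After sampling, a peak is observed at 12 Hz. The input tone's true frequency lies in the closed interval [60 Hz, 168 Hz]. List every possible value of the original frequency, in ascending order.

60 Hz, 84 Hz, 108 Hz, 132 Hz, 156 Hz

Frequencies that alias to 12 Hz are k·fs ± 12 Hz for integer k ≥ 0.
k=0: 12 Hz.
k=1: 36 Hz, 60 Hz.
k=2: 84 Hz, 108 Hz.
k=3: 132 Hz, 156 Hz.
k=4: 180 Hz, 204 Hz.
Within [60 Hz, 168 Hz]: 60 Hz, 84 Hz, 108 Hz, 132 Hz, 156 Hz.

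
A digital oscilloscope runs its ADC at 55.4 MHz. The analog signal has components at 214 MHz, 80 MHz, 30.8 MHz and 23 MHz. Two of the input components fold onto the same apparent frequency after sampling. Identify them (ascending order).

fs/2 = 27.7 MHz.
214 MHz mod fs = 47.8 MHz.
47.8 MHz > fs/2 = 27.7 MHz, folds to fs − 47.8 MHz = 7.6 MHz.
80 MHz mod fs = 24.6 MHz.
24.6 MHz ≤ fs/2 = 27.7 MHz, appears at 24.6 MHz.
30.8 MHz > fs/2 = 27.7 MHz, folds to fs − 30.8 MHz = 24.6 MHz.
23 MHz ≤ fs/2 = 27.7 MHz, passes unchanged.
30.8 MHz and 80 MHz both map to 24.6 MHz.

30.8 MHz, 80 MHz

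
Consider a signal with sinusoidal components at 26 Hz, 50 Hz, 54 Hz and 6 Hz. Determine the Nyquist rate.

108 Hz

Highest-frequency component: 54 Hz.
Nyquist rate = 2 × 54 Hz = 108 Hz.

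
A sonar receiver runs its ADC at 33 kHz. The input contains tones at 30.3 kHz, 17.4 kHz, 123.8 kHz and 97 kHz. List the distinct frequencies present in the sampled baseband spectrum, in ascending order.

2 kHz, 2.7 kHz, 8.2 kHz, 15.6 kHz

fs/2 = 16.5 kHz.
30.3 kHz > fs/2 = 16.5 kHz, folds to fs − 30.3 kHz = 2.7 kHz.
17.4 kHz > fs/2 = 16.5 kHz, folds to fs − 17.4 kHz = 15.6 kHz.
123.8 kHz mod fs = 24.8 kHz.
24.8 kHz > fs/2 = 16.5 kHz, folds to fs − 24.8 kHz = 8.2 kHz.
97 kHz mod fs = 31 kHz.
31 kHz > fs/2 = 16.5 kHz, folds to fs − 31 kHz = 2 kHz.
Distinct values: {2 kHz, 2.7 kHz, 8.2 kHz, 15.6 kHz}.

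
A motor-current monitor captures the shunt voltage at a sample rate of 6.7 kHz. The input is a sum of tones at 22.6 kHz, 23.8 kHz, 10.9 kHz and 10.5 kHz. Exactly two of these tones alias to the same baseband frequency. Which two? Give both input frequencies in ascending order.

10.9 kHz, 22.6 kHz

fs/2 = 3.35 kHz.
22.6 kHz mod fs = 2.5 kHz.
2.5 kHz ≤ fs/2 = 3.35 kHz, appears at 2.5 kHz.
23.8 kHz mod fs = 3.7 kHz.
3.7 kHz > fs/2 = 3.35 kHz, folds to fs − 3.7 kHz = 3 kHz.
10.9 kHz mod fs = 4.2 kHz.
4.2 kHz > fs/2 = 3.35 kHz, folds to fs − 4.2 kHz = 2.5 kHz.
10.5 kHz mod fs = 3.8 kHz.
3.8 kHz > fs/2 = 3.35 kHz, folds to fs − 3.8 kHz = 2.9 kHz.
10.9 kHz and 22.6 kHz both map to 2.5 kHz.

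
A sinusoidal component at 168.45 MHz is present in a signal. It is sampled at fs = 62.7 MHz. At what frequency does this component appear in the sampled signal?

168.45 MHz mod fs = 43.05 MHz.
43.05 MHz > fs/2 = 31.35 MHz, folds to fs − 43.05 MHz = 19.65 MHz.

19.65 MHz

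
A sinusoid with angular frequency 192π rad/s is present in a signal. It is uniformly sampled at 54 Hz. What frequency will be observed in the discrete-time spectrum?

12 Hz

ω = 192π rad/s → f = ω/(2π) = 96 Hz.
96 Hz mod fs = 42 Hz.
42 Hz > fs/2 = 27 Hz, folds to fs − 42 Hz = 12 Hz.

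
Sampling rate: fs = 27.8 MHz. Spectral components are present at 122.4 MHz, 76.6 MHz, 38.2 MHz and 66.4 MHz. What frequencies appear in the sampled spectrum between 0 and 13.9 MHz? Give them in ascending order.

fs/2 = 13.9 MHz.
122.4 MHz mod fs = 11.2 MHz.
11.2 MHz ≤ fs/2 = 13.9 MHz, appears at 11.2 MHz.
76.6 MHz mod fs = 21 MHz.
21 MHz > fs/2 = 13.9 MHz, folds to fs − 21 MHz = 6.8 MHz.
38.2 MHz mod fs = 10.4 MHz.
10.4 MHz ≤ fs/2 = 13.9 MHz, appears at 10.4 MHz.
66.4 MHz mod fs = 10.8 MHz.
10.8 MHz ≤ fs/2 = 13.9 MHz, appears at 10.8 MHz.
Distinct values: {6.8 MHz, 10.4 MHz, 10.8 MHz, 11.2 MHz}.

6.8 MHz, 10.4 MHz, 10.8 MHz, 11.2 MHz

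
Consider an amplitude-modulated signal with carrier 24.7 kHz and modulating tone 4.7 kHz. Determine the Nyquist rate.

AM sidebands sit at fc ± fm = 20 kHz and 29.4 kHz.
Highest-frequency component: 29.4 kHz.
Nyquist rate = 2 × 29.4 kHz = 58.8 kHz.

58.8 kHz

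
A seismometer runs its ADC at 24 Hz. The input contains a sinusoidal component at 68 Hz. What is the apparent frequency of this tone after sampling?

4 Hz

68 Hz mod fs = 20 Hz.
20 Hz > fs/2 = 12 Hz, folds to fs − 20 Hz = 4 Hz.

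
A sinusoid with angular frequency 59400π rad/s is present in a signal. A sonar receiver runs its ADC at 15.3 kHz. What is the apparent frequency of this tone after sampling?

ω = 59400π rad/s → f = ω/(2π) = 29700 Hz = 29.7 kHz.
29.7 kHz mod fs = 14.4 kHz.
14.4 kHz > fs/2 = 7.65 kHz, folds to fs − 14.4 kHz = 0.9 kHz.

0.9 kHz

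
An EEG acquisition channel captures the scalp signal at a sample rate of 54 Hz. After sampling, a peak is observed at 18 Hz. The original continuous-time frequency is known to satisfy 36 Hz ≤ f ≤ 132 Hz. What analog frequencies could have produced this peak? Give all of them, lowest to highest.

Frequencies that alias to 18 Hz are k·fs ± 18 Hz for integer k ≥ 0.
k=0: 18 Hz.
k=1: 36 Hz, 72 Hz.
k=2: 90 Hz, 126 Hz.
k=3: 144 Hz, 180 Hz.
Within [36 Hz, 132 Hz]: 36 Hz, 72 Hz, 90 Hz, 126 Hz.

36 Hz, 72 Hz, 90 Hz, 126 Hz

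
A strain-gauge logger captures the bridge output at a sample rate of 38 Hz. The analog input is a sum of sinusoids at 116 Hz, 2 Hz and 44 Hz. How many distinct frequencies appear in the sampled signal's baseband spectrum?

2

fs/2 = 19 Hz.
116 Hz mod fs = 2 Hz.
2 Hz ≤ fs/2 = 19 Hz, appears at 2 Hz.
2 Hz ≤ fs/2 = 19 Hz, passes unchanged.
44 Hz mod fs = 6 Hz.
6 Hz ≤ fs/2 = 19 Hz, appears at 6 Hz.
Distinct values: {2 Hz, 6 Hz} → 2.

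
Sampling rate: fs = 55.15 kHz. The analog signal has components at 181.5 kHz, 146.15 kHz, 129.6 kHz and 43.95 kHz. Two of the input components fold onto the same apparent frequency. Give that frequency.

fs/2 = 27.575 kHz.
181.5 kHz mod fs = 16.05 kHz.
16.05 kHz ≤ fs/2 = 27.575 kHz, appears at 16.05 kHz.
146.15 kHz mod fs = 35.85 kHz.
35.85 kHz > fs/2 = 27.575 kHz, folds to fs − 35.85 kHz = 19.3 kHz.
129.6 kHz mod fs = 19.3 kHz.
19.3 kHz ≤ fs/2 = 27.575 kHz, appears at 19.3 kHz.
43.95 kHz > fs/2 = 27.575 kHz, folds to fs − 43.95 kHz = 11.2 kHz.
129.6 kHz and 146.15 kHz both map to 19.3 kHz.

19.3 kHz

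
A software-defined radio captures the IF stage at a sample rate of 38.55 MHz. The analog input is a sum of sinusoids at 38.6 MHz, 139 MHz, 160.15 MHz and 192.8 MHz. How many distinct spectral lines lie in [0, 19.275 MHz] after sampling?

3

fs/2 = 19.275 MHz.
38.6 MHz mod fs = 0.05 MHz.
0.05 MHz ≤ fs/2 = 19.275 MHz, appears at 0.05 MHz.
139 MHz mod fs = 23.35 MHz.
23.35 MHz > fs/2 = 19.275 MHz, folds to fs − 23.35 MHz = 15.2 MHz.
160.15 MHz mod fs = 5.95 MHz.
5.95 MHz ≤ fs/2 = 19.275 MHz, appears at 5.95 MHz.
192.8 MHz mod fs = 0.05 MHz.
0.05 MHz ≤ fs/2 = 19.275 MHz, appears at 0.05 MHz.
Distinct values: {0.05 MHz, 5.95 MHz, 15.2 MHz} → 3.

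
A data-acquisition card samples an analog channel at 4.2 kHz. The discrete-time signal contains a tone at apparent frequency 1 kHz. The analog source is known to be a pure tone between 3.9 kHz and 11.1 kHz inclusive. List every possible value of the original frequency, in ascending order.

Frequencies that alias to 1 kHz are k·fs ± 1 kHz for integer k ≥ 0.
k=0: 1 kHz.
k=1: 3.2 kHz, 5.2 kHz.
k=2: 7.4 kHz, 9.4 kHz.
k=3: 11.6 kHz, 13.6 kHz.
Within [3.9 kHz, 11.1 kHz]: 5.2 kHz, 7.4 kHz, 9.4 kHz.

5.2 kHz, 7.4 kHz, 9.4 kHz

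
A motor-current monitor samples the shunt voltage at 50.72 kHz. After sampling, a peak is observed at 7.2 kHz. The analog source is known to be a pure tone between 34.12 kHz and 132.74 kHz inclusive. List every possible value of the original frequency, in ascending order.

Frequencies that alias to 7.2 kHz are k·fs ± 7.2 kHz for integer k ≥ 0.
k=0: 7.2 kHz.
k=1: 43.52 kHz, 57.92 kHz.
k=2: 94.24 kHz, 108.64 kHz.
k=3: 144.96 kHz, 159.36 kHz.
Within [34.12 kHz, 132.74 kHz]: 43.52 kHz, 57.92 kHz, 94.24 kHz, 108.64 kHz.

43.52 kHz, 57.92 kHz, 94.24 kHz, 108.64 kHz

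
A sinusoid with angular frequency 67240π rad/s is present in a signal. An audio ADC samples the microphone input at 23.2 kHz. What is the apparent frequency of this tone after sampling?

10.42 kHz

ω = 67240π rad/s → f = ω/(2π) = 33620 Hz = 33.62 kHz.
33.62 kHz mod fs = 10.42 kHz.
10.42 kHz ≤ fs/2 = 11.6 kHz, appears at 10.42 kHz.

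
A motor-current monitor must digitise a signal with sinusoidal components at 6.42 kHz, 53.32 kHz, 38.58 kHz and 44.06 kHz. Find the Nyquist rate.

106.64 kHz

Highest-frequency component: 53.32 kHz.
Nyquist rate = 2 × 53.32 kHz = 106.64 kHz.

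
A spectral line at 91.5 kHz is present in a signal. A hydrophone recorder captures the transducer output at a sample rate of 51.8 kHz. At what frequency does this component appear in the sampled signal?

91.5 kHz mod fs = 39.7 kHz.
39.7 kHz > fs/2 = 25.9 kHz, folds to fs − 39.7 kHz = 12.1 kHz.

12.1 kHz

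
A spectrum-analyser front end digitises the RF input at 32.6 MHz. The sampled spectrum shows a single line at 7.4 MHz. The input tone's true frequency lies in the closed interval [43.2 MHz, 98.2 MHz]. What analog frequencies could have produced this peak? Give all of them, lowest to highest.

Frequencies that alias to 7.4 MHz are k·fs ± 7.4 MHz for integer k ≥ 0.
k=0: 7.4 MHz.
k=1: 25.2 MHz, 40 MHz.
k=2: 57.8 MHz, 72.6 MHz.
k=3: 90.4 MHz, 105.2 MHz.
k=4: 123 MHz, 137.8 MHz.
Within [43.2 MHz, 98.2 MHz]: 57.8 MHz, 72.6 MHz, 90.4 MHz.

57.8 MHz, 72.6 MHz, 90.4 MHz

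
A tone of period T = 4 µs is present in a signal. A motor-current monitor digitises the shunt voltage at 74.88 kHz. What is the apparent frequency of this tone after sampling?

25.36 kHz

T = 4 µs → f = 1/T = 250 kHz.
250 kHz mod fs = 25.36 kHz.
25.36 kHz ≤ fs/2 = 37.44 kHz, appears at 25.36 kHz.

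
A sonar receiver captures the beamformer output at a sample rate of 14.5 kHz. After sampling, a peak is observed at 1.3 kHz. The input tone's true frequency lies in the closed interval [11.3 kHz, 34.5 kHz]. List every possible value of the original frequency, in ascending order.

13.2 kHz, 15.8 kHz, 27.7 kHz, 30.3 kHz

Frequencies that alias to 1.3 kHz are k·fs ± 1.3 kHz for integer k ≥ 0.
k=0: 1.3 kHz.
k=1: 13.2 kHz, 15.8 kHz.
k=2: 27.7 kHz, 30.3 kHz.
k=3: 42.2 kHz, 44.8 kHz.
Within [11.3 kHz, 34.5 kHz]: 13.2 kHz, 15.8 kHz, 27.7 kHz, 30.3 kHz.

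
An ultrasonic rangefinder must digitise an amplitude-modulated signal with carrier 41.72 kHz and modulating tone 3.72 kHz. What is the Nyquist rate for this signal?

90.88 kHz

AM sidebands sit at fc ± fm = 38 kHz and 45.44 kHz.
Highest-frequency component: 45.44 kHz.
Nyquist rate = 2 × 45.44 kHz = 90.88 kHz.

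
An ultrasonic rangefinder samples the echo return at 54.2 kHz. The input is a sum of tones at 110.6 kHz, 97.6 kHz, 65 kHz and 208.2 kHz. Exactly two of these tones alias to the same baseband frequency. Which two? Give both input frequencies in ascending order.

fs/2 = 27.1 kHz.
110.6 kHz mod fs = 2.2 kHz.
2.2 kHz ≤ fs/2 = 27.1 kHz, appears at 2.2 kHz.
97.6 kHz mod fs = 43.4 kHz.
43.4 kHz > fs/2 = 27.1 kHz, folds to fs − 43.4 kHz = 10.8 kHz.
65 kHz mod fs = 10.8 kHz.
10.8 kHz ≤ fs/2 = 27.1 kHz, appears at 10.8 kHz.
208.2 kHz mod fs = 45.6 kHz.
45.6 kHz > fs/2 = 27.1 kHz, folds to fs − 45.6 kHz = 8.6 kHz.
65 kHz and 97.6 kHz both map to 10.8 kHz.

65 kHz, 97.6 kHz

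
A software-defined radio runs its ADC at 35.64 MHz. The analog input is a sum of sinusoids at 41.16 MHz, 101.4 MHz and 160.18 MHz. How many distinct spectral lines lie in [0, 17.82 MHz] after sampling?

fs/2 = 17.82 MHz.
41.16 MHz mod fs = 5.52 MHz.
5.52 MHz ≤ fs/2 = 17.82 MHz, appears at 5.52 MHz.
101.4 MHz mod fs = 30.12 MHz.
30.12 MHz > fs/2 = 17.82 MHz, folds to fs − 30.12 MHz = 5.52 MHz.
160.18 MHz mod fs = 17.62 MHz.
17.62 MHz ≤ fs/2 = 17.82 MHz, appears at 17.62 MHz.
Distinct values: {5.52 MHz, 17.62 MHz} → 2.

2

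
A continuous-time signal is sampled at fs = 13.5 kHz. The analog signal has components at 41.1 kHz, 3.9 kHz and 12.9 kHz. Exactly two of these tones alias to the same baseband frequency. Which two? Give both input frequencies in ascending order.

fs/2 = 6.75 kHz.
41.1 kHz mod fs = 0.6 kHz.
0.6 kHz ≤ fs/2 = 6.75 kHz, appears at 0.6 kHz.
3.9 kHz ≤ fs/2 = 6.75 kHz, passes unchanged.
12.9 kHz > fs/2 = 6.75 kHz, folds to fs − 12.9 kHz = 0.6 kHz.
12.9 kHz and 41.1 kHz both map to 0.6 kHz.

12.9 kHz, 41.1 kHz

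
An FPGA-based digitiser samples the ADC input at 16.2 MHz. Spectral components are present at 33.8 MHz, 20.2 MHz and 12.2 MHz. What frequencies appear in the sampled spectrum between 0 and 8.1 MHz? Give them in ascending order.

1.4 MHz, 4 MHz

fs/2 = 8.1 MHz.
33.8 MHz mod fs = 1.4 MHz.
1.4 MHz ≤ fs/2 = 8.1 MHz, appears at 1.4 MHz.
20.2 MHz mod fs = 4 MHz.
4 MHz ≤ fs/2 = 8.1 MHz, appears at 4 MHz.
12.2 MHz > fs/2 = 8.1 MHz, folds to fs − 12.2 MHz = 4 MHz.
Distinct values: {1.4 MHz, 4 MHz}.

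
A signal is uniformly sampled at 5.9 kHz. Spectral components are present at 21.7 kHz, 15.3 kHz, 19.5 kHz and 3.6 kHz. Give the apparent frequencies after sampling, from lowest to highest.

fs/2 = 2.95 kHz.
21.7 kHz mod fs = 4 kHz.
4 kHz > fs/2 = 2.95 kHz, folds to fs − 4 kHz = 1.9 kHz.
15.3 kHz mod fs = 3.5 kHz.
3.5 kHz > fs/2 = 2.95 kHz, folds to fs − 3.5 kHz = 2.4 kHz.
19.5 kHz mod fs = 1.8 kHz.
1.8 kHz ≤ fs/2 = 2.95 kHz, appears at 1.8 kHz.
3.6 kHz > fs/2 = 2.95 kHz, folds to fs − 3.6 kHz = 2.3 kHz.
Distinct values: {1.8 kHz, 1.9 kHz, 2.3 kHz, 2.4 kHz}.

1.8 kHz, 1.9 kHz, 2.3 kHz, 2.4 kHz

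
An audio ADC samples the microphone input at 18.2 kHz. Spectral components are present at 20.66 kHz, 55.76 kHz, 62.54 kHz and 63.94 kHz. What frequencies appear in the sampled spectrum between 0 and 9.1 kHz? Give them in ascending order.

fs/2 = 9.1 kHz.
20.66 kHz mod fs = 2.46 kHz.
2.46 kHz ≤ fs/2 = 9.1 kHz, appears at 2.46 kHz.
55.76 kHz mod fs = 1.16 kHz.
1.16 kHz ≤ fs/2 = 9.1 kHz, appears at 1.16 kHz.
62.54 kHz mod fs = 7.94 kHz.
7.94 kHz ≤ fs/2 = 9.1 kHz, appears at 7.94 kHz.
63.94 kHz mod fs = 9.34 kHz.
9.34 kHz > fs/2 = 9.1 kHz, folds to fs − 9.34 kHz = 8.86 kHz.
Distinct values: {1.16 kHz, 2.46 kHz, 7.94 kHz, 8.86 kHz}.

1.16 kHz, 2.46 kHz, 7.94 kHz, 8.86 kHz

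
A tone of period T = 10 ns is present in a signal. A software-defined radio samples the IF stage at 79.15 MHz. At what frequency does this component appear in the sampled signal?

T = 10 ns → f = 1/T = 100 MHz.
100 MHz mod fs = 20.85 MHz.
20.85 MHz ≤ fs/2 = 39.575 MHz, appears at 20.85 MHz.

20.85 MHz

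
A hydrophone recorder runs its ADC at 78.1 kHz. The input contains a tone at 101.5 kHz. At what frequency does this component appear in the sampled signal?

23.4 kHz

101.5 kHz mod fs = 23.4 kHz.
23.4 kHz ≤ fs/2 = 39.05 kHz, appears at 23.4 kHz.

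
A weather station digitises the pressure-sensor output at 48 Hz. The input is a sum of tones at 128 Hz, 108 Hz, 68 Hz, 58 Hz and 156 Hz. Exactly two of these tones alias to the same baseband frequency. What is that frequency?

fs/2 = 24 Hz.
128 Hz mod fs = 32 Hz.
32 Hz > fs/2 = 24 Hz, folds to fs − 32 Hz = 16 Hz.
108 Hz mod fs = 12 Hz.
12 Hz ≤ fs/2 = 24 Hz, appears at 12 Hz.
68 Hz mod fs = 20 Hz.
20 Hz ≤ fs/2 = 24 Hz, appears at 20 Hz.
58 Hz mod fs = 10 Hz.
10 Hz ≤ fs/2 = 24 Hz, appears at 10 Hz.
156 Hz mod fs = 12 Hz.
12 Hz ≤ fs/2 = 24 Hz, appears at 12 Hz.
108 Hz and 156 Hz both map to 12 Hz.

12 Hz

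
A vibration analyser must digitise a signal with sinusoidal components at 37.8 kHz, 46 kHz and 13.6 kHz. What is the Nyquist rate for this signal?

92 kHz

Highest-frequency component: 46 kHz.
Nyquist rate = 2 × 46 kHz = 92 kHz.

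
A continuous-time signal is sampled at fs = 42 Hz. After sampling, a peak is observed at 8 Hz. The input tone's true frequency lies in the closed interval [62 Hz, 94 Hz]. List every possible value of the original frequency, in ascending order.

Frequencies that alias to 8 Hz are k·fs ± 8 Hz for integer k ≥ 0.
k=0: 8 Hz.
k=1: 34 Hz, 50 Hz.
k=2: 76 Hz, 92 Hz.
k=3: 118 Hz, 134 Hz.
Within [62 Hz, 94 Hz]: 76 Hz, 92 Hz.

76 Hz, 92 Hz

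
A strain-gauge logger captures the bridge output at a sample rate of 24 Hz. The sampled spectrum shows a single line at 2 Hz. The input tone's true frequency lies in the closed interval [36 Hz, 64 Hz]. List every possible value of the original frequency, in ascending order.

Frequencies that alias to 2 Hz are k·fs ± 2 Hz for integer k ≥ 0.
k=0: 2 Hz.
k=1: 22 Hz, 26 Hz.
k=2: 46 Hz, 50 Hz.
k=3: 70 Hz, 74 Hz.
Within [36 Hz, 64 Hz]: 46 Hz, 50 Hz.

46 Hz, 50 Hz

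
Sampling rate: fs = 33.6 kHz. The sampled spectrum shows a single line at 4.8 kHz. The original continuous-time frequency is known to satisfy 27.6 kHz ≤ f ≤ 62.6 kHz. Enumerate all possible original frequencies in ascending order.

28.8 kHz, 38.4 kHz, 62.4 kHz

Frequencies that alias to 4.8 kHz are k·fs ± 4.8 kHz for integer k ≥ 0.
k=0: 4.8 kHz.
k=1: 28.8 kHz, 38.4 kHz.
k=2: 62.4 kHz, 72 kHz.
k=3: 96 kHz, 105.6 kHz.
Within [27.6 kHz, 62.6 kHz]: 28.8 kHz, 38.4 kHz, 62.4 kHz.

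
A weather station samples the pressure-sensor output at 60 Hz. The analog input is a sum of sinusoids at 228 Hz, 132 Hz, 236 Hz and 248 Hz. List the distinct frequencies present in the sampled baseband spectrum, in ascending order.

fs/2 = 30 Hz.
228 Hz mod fs = 48 Hz.
48 Hz > fs/2 = 30 Hz, folds to fs − 48 Hz = 12 Hz.
132 Hz mod fs = 12 Hz.
12 Hz ≤ fs/2 = 30 Hz, appears at 12 Hz.
236 Hz mod fs = 56 Hz.
56 Hz > fs/2 = 30 Hz, folds to fs − 56 Hz = 4 Hz.
248 Hz mod fs = 8 Hz.
8 Hz ≤ fs/2 = 30 Hz, appears at 8 Hz.
Distinct values: {4 Hz, 8 Hz, 12 Hz}.

4 Hz, 8 Hz, 12 Hz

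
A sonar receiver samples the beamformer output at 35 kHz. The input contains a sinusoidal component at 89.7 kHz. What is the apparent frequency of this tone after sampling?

15.3 kHz

89.7 kHz mod fs = 19.7 kHz.
19.7 kHz > fs/2 = 17.5 kHz, folds to fs − 19.7 kHz = 15.3 kHz.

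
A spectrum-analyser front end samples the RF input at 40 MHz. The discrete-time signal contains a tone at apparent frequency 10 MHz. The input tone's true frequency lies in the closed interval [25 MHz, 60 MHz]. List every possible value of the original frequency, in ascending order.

Frequencies that alias to 10 MHz are k·fs ± 10 MHz for integer k ≥ 0.
k=0: 10 MHz.
k=1: 30 MHz, 50 MHz.
k=2: 70 MHz, 90 MHz.
Within [25 MHz, 60 MHz]: 30 MHz, 50 MHz.

30 MHz, 50 MHz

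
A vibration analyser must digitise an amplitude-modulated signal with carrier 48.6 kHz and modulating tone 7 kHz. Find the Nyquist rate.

AM sidebands sit at fc ± fm = 41.6 kHz and 55.6 kHz.
Highest-frequency component: 55.6 kHz.
Nyquist rate = 2 × 55.6 kHz = 111.2 kHz.

111.2 kHz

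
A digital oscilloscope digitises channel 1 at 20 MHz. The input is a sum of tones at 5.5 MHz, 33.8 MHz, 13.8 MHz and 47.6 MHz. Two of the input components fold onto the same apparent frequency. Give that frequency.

fs/2 = 10 MHz.
5.5 MHz ≤ fs/2 = 10 MHz, passes unchanged.
33.8 MHz mod fs = 13.8 MHz.
13.8 MHz > fs/2 = 10 MHz, folds to fs − 13.8 MHz = 6.2 MHz.
13.8 MHz > fs/2 = 10 MHz, folds to fs − 13.8 MHz = 6.2 MHz.
47.6 MHz mod fs = 7.6 MHz.
7.6 MHz ≤ fs/2 = 10 MHz, appears at 7.6 MHz.
13.8 MHz and 33.8 MHz both map to 6.2 MHz.

6.2 MHz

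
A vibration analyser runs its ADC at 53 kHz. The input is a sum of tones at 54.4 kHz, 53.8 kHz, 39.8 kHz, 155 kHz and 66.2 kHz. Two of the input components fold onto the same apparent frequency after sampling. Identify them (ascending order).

39.8 kHz, 66.2 kHz

fs/2 = 26.5 kHz.
54.4 kHz mod fs = 1.4 kHz.
1.4 kHz ≤ fs/2 = 26.5 kHz, appears at 1.4 kHz.
53.8 kHz mod fs = 0.8 kHz.
0.8 kHz ≤ fs/2 = 26.5 kHz, appears at 0.8 kHz.
39.8 kHz > fs/2 = 26.5 kHz, folds to fs − 39.8 kHz = 13.2 kHz.
155 kHz mod fs = 49 kHz.
49 kHz > fs/2 = 26.5 kHz, folds to fs − 49 kHz = 4 kHz.
66.2 kHz mod fs = 13.2 kHz.
13.2 kHz ≤ fs/2 = 26.5 kHz, appears at 13.2 kHz.
39.8 kHz and 66.2 kHz both map to 13.2 kHz.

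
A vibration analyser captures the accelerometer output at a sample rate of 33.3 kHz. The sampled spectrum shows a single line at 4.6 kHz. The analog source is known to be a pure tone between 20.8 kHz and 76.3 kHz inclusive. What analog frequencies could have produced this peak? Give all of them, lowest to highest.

Frequencies that alias to 4.6 kHz are k·fs ± 4.6 kHz for integer k ≥ 0.
k=0: 4.6 kHz.
k=1: 28.7 kHz, 37.9 kHz.
k=2: 62 kHz, 71.2 kHz.
k=3: 95.3 kHz, 104.5 kHz.
Within [20.8 kHz, 76.3 kHz]: 28.7 kHz, 37.9 kHz, 62 kHz, 71.2 kHz.

28.7 kHz, 37.9 kHz, 62 kHz, 71.2 kHz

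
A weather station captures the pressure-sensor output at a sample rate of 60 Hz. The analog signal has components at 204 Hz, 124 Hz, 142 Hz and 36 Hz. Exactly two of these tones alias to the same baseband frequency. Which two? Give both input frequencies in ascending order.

fs/2 = 30 Hz.
204 Hz mod fs = 24 Hz.
24 Hz ≤ fs/2 = 30 Hz, appears at 24 Hz.
124 Hz mod fs = 4 Hz.
4 Hz ≤ fs/2 = 30 Hz, appears at 4 Hz.
142 Hz mod fs = 22 Hz.
22 Hz ≤ fs/2 = 30 Hz, appears at 22 Hz.
36 Hz > fs/2 = 30 Hz, folds to fs − 36 Hz = 24 Hz.
36 Hz and 204 Hz both map to 24 Hz.

36 Hz, 204 Hz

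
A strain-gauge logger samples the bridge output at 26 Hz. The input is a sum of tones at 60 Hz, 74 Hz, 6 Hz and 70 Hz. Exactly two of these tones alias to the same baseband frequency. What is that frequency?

8 Hz

fs/2 = 13 Hz.
60 Hz mod fs = 8 Hz.
8 Hz ≤ fs/2 = 13 Hz, appears at 8 Hz.
74 Hz mod fs = 22 Hz.
22 Hz > fs/2 = 13 Hz, folds to fs − 22 Hz = 4 Hz.
6 Hz ≤ fs/2 = 13 Hz, passes unchanged.
70 Hz mod fs = 18 Hz.
18 Hz > fs/2 = 13 Hz, folds to fs − 18 Hz = 8 Hz.
60 Hz and 70 Hz both map to 8 Hz.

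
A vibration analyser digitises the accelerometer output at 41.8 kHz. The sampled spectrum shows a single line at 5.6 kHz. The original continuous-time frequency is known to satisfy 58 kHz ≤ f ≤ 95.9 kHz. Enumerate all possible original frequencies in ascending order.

78 kHz, 89.2 kHz

Frequencies that alias to 5.6 kHz are k·fs ± 5.6 kHz for integer k ≥ 0.
k=0: 5.6 kHz.
k=1: 36.2 kHz, 47.4 kHz.
k=2: 78 kHz, 89.2 kHz.
k=3: 119.8 kHz, 131 kHz.
Within [58 kHz, 95.9 kHz]: 78 kHz, 89.2 kHz.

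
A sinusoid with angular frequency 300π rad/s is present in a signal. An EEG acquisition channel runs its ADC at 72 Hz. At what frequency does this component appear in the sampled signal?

ω = 300π rad/s → f = ω/(2π) = 150 Hz.
150 Hz mod fs = 6 Hz.
6 Hz ≤ fs/2 = 36 Hz, appears at 6 Hz.

6 Hz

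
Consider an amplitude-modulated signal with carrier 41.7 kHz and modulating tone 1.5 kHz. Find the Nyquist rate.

86.4 kHz

AM sidebands sit at fc ± fm = 40.2 kHz and 43.2 kHz.
Highest-frequency component: 43.2 kHz.
Nyquist rate = 2 × 43.2 kHz = 86.4 kHz.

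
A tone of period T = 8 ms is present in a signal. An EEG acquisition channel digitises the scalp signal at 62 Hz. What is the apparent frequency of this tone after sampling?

1 Hz

T = 8 ms → f = 1/T = 125 Hz.
125 Hz mod fs = 1 Hz.
1 Hz ≤ fs/2 = 31 Hz, appears at 1 Hz.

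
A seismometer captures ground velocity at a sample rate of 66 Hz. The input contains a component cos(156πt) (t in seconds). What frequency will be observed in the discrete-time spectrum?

12 Hz

ω = 156π rad/s → f = ω/(2π) = 78 Hz.
78 Hz mod fs = 12 Hz.
12 Hz ≤ fs/2 = 33 Hz, appears at 12 Hz.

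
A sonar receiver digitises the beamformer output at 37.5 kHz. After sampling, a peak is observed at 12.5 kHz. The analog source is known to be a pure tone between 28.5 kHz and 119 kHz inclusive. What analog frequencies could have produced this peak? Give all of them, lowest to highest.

Frequencies that alias to 12.5 kHz are k·fs ± 12.5 kHz for integer k ≥ 0.
k=0: 12.5 kHz.
k=1: 25 kHz, 50 kHz.
k=2: 62.5 kHz, 87.5 kHz.
k=3: 100 kHz, 125 kHz.
k=4: 137.5 kHz, 162.5 kHz.
Within [28.5 kHz, 119 kHz]: 50 kHz, 62.5 kHz, 87.5 kHz, 100 kHz.

50 kHz, 62.5 kHz, 87.5 kHz, 100 kHz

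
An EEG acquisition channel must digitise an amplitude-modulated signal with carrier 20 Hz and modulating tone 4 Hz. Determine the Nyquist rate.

48 Hz

AM sidebands sit at fc ± fm = 16 Hz and 24 Hz.
Highest-frequency component: 24 Hz.
Nyquist rate = 2 × 24 Hz = 48 Hz.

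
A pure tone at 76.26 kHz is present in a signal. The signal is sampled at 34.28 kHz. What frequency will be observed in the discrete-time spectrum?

7.7 kHz

76.26 kHz mod fs = 7.7 kHz.
7.7 kHz ≤ fs/2 = 17.14 kHz, appears at 7.7 kHz.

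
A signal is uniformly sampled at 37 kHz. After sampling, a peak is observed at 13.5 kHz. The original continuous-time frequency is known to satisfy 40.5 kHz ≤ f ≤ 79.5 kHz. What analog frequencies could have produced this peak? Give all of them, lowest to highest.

50.5 kHz, 60.5 kHz

Frequencies that alias to 13.5 kHz are k·fs ± 13.5 kHz for integer k ≥ 0.
k=0: 13.5 kHz.
k=1: 23.5 kHz, 50.5 kHz.
k=2: 60.5 kHz, 87.5 kHz.
k=3: 97.5 kHz, 124.5 kHz.
Within [40.5 kHz, 79.5 kHz]: 50.5 kHz, 60.5 kHz.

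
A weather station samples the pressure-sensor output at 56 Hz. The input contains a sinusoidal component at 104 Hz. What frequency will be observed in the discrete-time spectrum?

104 Hz mod fs = 48 Hz.
48 Hz > fs/2 = 28 Hz, folds to fs − 48 Hz = 8 Hz.

8 Hz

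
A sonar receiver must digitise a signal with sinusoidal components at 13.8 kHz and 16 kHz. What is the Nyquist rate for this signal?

32 kHz

Highest-frequency component: 16 kHz.
Nyquist rate = 2 × 16 kHz = 32 kHz.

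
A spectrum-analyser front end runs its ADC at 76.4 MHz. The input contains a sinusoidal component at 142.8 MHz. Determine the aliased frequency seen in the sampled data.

10 MHz

142.8 MHz mod fs = 66.4 MHz.
66.4 MHz > fs/2 = 38.2 MHz, folds to fs − 66.4 MHz = 10 MHz.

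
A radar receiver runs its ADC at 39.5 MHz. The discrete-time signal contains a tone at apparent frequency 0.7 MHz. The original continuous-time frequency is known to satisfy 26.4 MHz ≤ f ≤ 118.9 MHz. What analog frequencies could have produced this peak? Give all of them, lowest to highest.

38.8 MHz, 40.2 MHz, 78.3 MHz, 79.7 MHz, 117.8 MHz

Frequencies that alias to 0.7 MHz are k·fs ± 0.7 MHz for integer k ≥ 0.
k=0: 0.7 MHz.
k=1: 38.8 MHz, 40.2 MHz.
k=2: 78.3 MHz, 79.7 MHz.
k=3: 117.8 MHz, 119.2 MHz.
k=4: 157.3 MHz, 158.7 MHz.
Within [26.4 MHz, 118.9 MHz]: 38.8 MHz, 40.2 MHz, 78.3 MHz, 79.7 MHz, 117.8 MHz.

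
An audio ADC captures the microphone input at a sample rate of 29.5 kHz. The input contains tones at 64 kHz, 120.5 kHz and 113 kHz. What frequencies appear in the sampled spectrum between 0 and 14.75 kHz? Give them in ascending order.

fs/2 = 14.75 kHz.
64 kHz mod fs = 5 kHz.
5 kHz ≤ fs/2 = 14.75 kHz, appears at 5 kHz.
120.5 kHz mod fs = 2.5 kHz.
2.5 kHz ≤ fs/2 = 14.75 kHz, appears at 2.5 kHz.
113 kHz mod fs = 24.5 kHz.
24.5 kHz > fs/2 = 14.75 kHz, folds to fs − 24.5 kHz = 5 kHz.
Distinct values: {2.5 kHz, 5 kHz}.

2.5 kHz, 5 kHz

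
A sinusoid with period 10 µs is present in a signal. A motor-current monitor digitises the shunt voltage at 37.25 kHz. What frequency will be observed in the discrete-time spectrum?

11.75 kHz

T = 10 µs → f = 1/T = 100 kHz.
100 kHz mod fs = 25.5 kHz.
25.5 kHz > fs/2 = 18.625 kHz, folds to fs − 25.5 kHz = 11.75 kHz.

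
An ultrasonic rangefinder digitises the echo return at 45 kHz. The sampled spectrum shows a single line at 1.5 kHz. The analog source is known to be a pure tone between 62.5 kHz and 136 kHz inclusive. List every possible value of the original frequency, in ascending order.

Frequencies that alias to 1.5 kHz are k·fs ± 1.5 kHz for integer k ≥ 0.
k=0: 1.5 kHz.
k=1: 43.5 kHz, 46.5 kHz.
k=2: 88.5 kHz, 91.5 kHz.
k=3: 133.5 kHz, 136.5 kHz.
k=4: 178.5 kHz, 181.5 kHz.
Within [62.5 kHz, 136 kHz]: 88.5 kHz, 91.5 kHz, 133.5 kHz.

88.5 kHz, 91.5 kHz, 133.5 kHz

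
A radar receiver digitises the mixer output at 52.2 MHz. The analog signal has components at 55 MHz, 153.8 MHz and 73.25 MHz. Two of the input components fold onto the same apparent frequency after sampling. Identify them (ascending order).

fs/2 = 26.1 MHz.
55 MHz mod fs = 2.8 MHz.
2.8 MHz ≤ fs/2 = 26.1 MHz, appears at 2.8 MHz.
153.8 MHz mod fs = 49.4 MHz.
49.4 MHz > fs/2 = 26.1 MHz, folds to fs − 49.4 MHz = 2.8 MHz.
73.25 MHz mod fs = 21.05 MHz.
21.05 MHz ≤ fs/2 = 26.1 MHz, appears at 21.05 MHz.
55 MHz and 153.8 MHz both map to 2.8 MHz.

55 MHz, 153.8 MHz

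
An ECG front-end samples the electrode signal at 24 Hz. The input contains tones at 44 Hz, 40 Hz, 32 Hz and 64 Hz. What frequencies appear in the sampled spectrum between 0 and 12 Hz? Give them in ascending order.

4 Hz, 8 Hz

fs/2 = 12 Hz.
44 Hz mod fs = 20 Hz.
20 Hz > fs/2 = 12 Hz, folds to fs − 20 Hz = 4 Hz.
40 Hz mod fs = 16 Hz.
16 Hz > fs/2 = 12 Hz, folds to fs − 16 Hz = 8 Hz.
32 Hz mod fs = 8 Hz.
8 Hz ≤ fs/2 = 12 Hz, appears at 8 Hz.
64 Hz mod fs = 16 Hz.
16 Hz > fs/2 = 12 Hz, folds to fs − 16 Hz = 8 Hz.
Distinct values: {4 Hz, 8 Hz}.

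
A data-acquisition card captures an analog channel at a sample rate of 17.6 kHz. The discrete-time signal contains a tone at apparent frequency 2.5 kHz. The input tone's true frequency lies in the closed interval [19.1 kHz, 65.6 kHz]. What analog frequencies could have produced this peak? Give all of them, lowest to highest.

Frequencies that alias to 2.5 kHz are k·fs ± 2.5 kHz for integer k ≥ 0.
k=0: 2.5 kHz.
k=1: 15.1 kHz, 20.1 kHz.
k=2: 32.7 kHz, 37.7 kHz.
k=3: 50.3 kHz, 55.3 kHz.
k=4: 67.9 kHz, 72.9 kHz.
Within [19.1 kHz, 65.6 kHz]: 20.1 kHz, 32.7 kHz, 37.7 kHz, 50.3 kHz, 55.3 kHz.

20.1 kHz, 32.7 kHz, 37.7 kHz, 50.3 kHz, 55.3 kHz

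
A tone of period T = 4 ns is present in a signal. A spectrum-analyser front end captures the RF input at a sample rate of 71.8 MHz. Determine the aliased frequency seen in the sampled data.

T = 4 ns → f = 1/T = 250 MHz.
250 MHz mod fs = 34.6 MHz.
34.6 MHz ≤ fs/2 = 35.9 MHz, appears at 34.6 MHz.

34.6 MHz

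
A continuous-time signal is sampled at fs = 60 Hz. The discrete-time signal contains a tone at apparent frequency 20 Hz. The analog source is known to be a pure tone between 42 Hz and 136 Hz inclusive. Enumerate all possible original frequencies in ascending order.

80 Hz, 100 Hz

Frequencies that alias to 20 Hz are k·fs ± 20 Hz for integer k ≥ 0.
k=0: 20 Hz.
k=1: 40 Hz, 80 Hz.
k=2: 100 Hz, 140 Hz.
k=3: 160 Hz, 200 Hz.
Within [42 Hz, 136 Hz]: 80 Hz, 100 Hz.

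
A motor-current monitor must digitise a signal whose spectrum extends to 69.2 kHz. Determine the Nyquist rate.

138.4 kHz

Nyquist rate = 2 × 69.2 kHz = 138.4 kHz.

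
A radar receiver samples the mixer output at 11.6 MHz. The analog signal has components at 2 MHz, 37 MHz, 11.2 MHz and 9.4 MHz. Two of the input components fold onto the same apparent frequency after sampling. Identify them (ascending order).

9.4 MHz, 37 MHz

fs/2 = 5.8 MHz.
2 MHz ≤ fs/2 = 5.8 MHz, passes unchanged.
37 MHz mod fs = 2.2 MHz.
2.2 MHz ≤ fs/2 = 5.8 MHz, appears at 2.2 MHz.
11.2 MHz > fs/2 = 5.8 MHz, folds to fs − 11.2 MHz = 0.4 MHz.
9.4 MHz > fs/2 = 5.8 MHz, folds to fs − 9.4 MHz = 2.2 MHz.
9.4 MHz and 37 MHz both map to 2.2 MHz.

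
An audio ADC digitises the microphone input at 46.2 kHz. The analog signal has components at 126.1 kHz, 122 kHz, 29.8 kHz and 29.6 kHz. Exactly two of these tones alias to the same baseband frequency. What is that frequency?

16.6 kHz

fs/2 = 23.1 kHz.
126.1 kHz mod fs = 33.7 kHz.
33.7 kHz > fs/2 = 23.1 kHz, folds to fs − 33.7 kHz = 12.5 kHz.
122 kHz mod fs = 29.6 kHz.
29.6 kHz > fs/2 = 23.1 kHz, folds to fs − 29.6 kHz = 16.6 kHz.
29.8 kHz > fs/2 = 23.1 kHz, folds to fs − 29.8 kHz = 16.4 kHz.
29.6 kHz > fs/2 = 23.1 kHz, folds to fs − 29.6 kHz = 16.6 kHz.
29.6 kHz and 122 kHz both map to 16.6 kHz.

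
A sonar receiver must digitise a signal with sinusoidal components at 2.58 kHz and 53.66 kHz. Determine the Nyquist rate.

Highest-frequency component: 53.66 kHz.
Nyquist rate = 2 × 53.66 kHz = 107.32 kHz.

107.32 kHz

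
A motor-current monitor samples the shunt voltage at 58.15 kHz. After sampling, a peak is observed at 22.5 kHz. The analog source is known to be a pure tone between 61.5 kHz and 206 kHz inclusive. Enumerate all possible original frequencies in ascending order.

80.65 kHz, 93.8 kHz, 138.8 kHz, 151.95 kHz, 196.95 kHz

Frequencies that alias to 22.5 kHz are k·fs ± 22.5 kHz for integer k ≥ 0.
k=0: 22.5 kHz.
k=1: 35.65 kHz, 80.65 kHz.
k=2: 93.8 kHz, 138.8 kHz.
k=3: 151.95 kHz, 196.95 kHz.
k=4: 210.1 kHz, 255.1 kHz.
Within [61.5 kHz, 206 kHz]: 80.65 kHz, 93.8 kHz, 138.8 kHz, 151.95 kHz, 196.95 kHz.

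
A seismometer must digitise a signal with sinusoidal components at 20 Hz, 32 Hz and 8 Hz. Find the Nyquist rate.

64 Hz

Highest-frequency component: 32 Hz.
Nyquist rate = 2 × 32 Hz = 64 Hz.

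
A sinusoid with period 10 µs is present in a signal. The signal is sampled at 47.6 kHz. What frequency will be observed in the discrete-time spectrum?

T = 10 µs → f = 1/T = 100 kHz.
100 kHz mod fs = 4.8 kHz.
4.8 kHz ≤ fs/2 = 23.8 kHz, appears at 4.8 kHz.

4.8 kHz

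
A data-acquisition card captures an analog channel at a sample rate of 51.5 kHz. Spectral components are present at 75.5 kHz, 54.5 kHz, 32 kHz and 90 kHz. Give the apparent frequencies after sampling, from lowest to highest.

3 kHz, 13 kHz, 19.5 kHz, 24 kHz

fs/2 = 25.75 kHz.
75.5 kHz mod fs = 24 kHz.
24 kHz ≤ fs/2 = 25.75 kHz, appears at 24 kHz.
54.5 kHz mod fs = 3 kHz.
3 kHz ≤ fs/2 = 25.75 kHz, appears at 3 kHz.
32 kHz > fs/2 = 25.75 kHz, folds to fs − 32 kHz = 19.5 kHz.
90 kHz mod fs = 38.5 kHz.
38.5 kHz > fs/2 = 25.75 kHz, folds to fs − 38.5 kHz = 13 kHz.
Distinct values: {3 kHz, 13 kHz, 19.5 kHz, 24 kHz}.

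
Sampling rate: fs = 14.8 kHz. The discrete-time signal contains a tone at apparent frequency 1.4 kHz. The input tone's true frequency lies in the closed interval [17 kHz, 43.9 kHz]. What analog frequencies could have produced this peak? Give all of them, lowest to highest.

28.2 kHz, 31 kHz, 43 kHz

Frequencies that alias to 1.4 kHz are k·fs ± 1.4 kHz for integer k ≥ 0.
k=0: 1.4 kHz.
k=1: 13.4 kHz, 16.2 kHz.
k=2: 28.2 kHz, 31 kHz.
k=3: 43 kHz, 45.8 kHz.
k=4: 57.8 kHz, 60.6 kHz.
Within [17 kHz, 43.9 kHz]: 28.2 kHz, 31 kHz, 43 kHz.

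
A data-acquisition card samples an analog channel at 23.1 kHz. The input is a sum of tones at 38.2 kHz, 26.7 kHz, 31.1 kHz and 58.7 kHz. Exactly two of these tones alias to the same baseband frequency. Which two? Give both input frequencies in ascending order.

31.1 kHz, 38.2 kHz

fs/2 = 11.55 kHz.
38.2 kHz mod fs = 15.1 kHz.
15.1 kHz > fs/2 = 11.55 kHz, folds to fs − 15.1 kHz = 8 kHz.
26.7 kHz mod fs = 3.6 kHz.
3.6 kHz ≤ fs/2 = 11.55 kHz, appears at 3.6 kHz.
31.1 kHz mod fs = 8 kHz.
8 kHz ≤ fs/2 = 11.55 kHz, appears at 8 kHz.
58.7 kHz mod fs = 12.5 kHz.
12.5 kHz > fs/2 = 11.55 kHz, folds to fs − 12.5 kHz = 10.6 kHz.
31.1 kHz and 38.2 kHz both map to 8 kHz.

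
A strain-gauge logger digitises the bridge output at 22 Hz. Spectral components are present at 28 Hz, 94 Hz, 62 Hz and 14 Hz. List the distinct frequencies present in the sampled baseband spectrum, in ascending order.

fs/2 = 11 Hz.
28 Hz mod fs = 6 Hz.
6 Hz ≤ fs/2 = 11 Hz, appears at 6 Hz.
94 Hz mod fs = 6 Hz.
6 Hz ≤ fs/2 = 11 Hz, appears at 6 Hz.
62 Hz mod fs = 18 Hz.
18 Hz > fs/2 = 11 Hz, folds to fs − 18 Hz = 4 Hz.
14 Hz > fs/2 = 11 Hz, folds to fs − 14 Hz = 8 Hz.
Distinct values: {4 Hz, 6 Hz, 8 Hz}.

4 Hz, 6 Hz, 8 Hz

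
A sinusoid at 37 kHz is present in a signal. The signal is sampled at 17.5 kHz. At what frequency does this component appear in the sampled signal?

37 kHz mod fs = 2 kHz.
2 kHz ≤ fs/2 = 8.75 kHz, appears at 2 kHz.

2 kHz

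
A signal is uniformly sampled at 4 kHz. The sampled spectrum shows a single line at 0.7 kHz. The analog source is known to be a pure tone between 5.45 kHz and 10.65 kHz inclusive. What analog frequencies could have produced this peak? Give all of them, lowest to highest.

Frequencies that alias to 0.7 kHz are k·fs ± 0.7 kHz for integer k ≥ 0.
k=0: 0.7 kHz.
k=1: 3.3 kHz, 4.7 kHz.
k=2: 7.3 kHz, 8.7 kHz.
k=3: 11.3 kHz, 12.7 kHz.
Within [5.45 kHz, 10.65 kHz]: 7.3 kHz, 8.7 kHz.

7.3 kHz, 8.7 kHz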